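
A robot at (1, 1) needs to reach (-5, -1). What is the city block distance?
8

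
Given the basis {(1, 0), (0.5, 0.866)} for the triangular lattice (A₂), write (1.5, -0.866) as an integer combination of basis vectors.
2b₁ - b₂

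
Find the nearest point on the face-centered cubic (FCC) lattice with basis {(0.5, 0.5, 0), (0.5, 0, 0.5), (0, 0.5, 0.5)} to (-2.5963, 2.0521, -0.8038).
(-2.5, 2, -0.5)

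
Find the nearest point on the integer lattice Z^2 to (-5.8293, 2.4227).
(-6, 2)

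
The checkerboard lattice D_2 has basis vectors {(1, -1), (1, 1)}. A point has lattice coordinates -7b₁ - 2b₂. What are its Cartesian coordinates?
(-9, 5)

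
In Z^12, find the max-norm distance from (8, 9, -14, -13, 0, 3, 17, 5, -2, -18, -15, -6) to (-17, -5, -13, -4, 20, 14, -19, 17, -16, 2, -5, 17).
36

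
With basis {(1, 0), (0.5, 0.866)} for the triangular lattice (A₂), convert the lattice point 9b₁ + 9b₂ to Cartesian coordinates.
(13.5, 7.794)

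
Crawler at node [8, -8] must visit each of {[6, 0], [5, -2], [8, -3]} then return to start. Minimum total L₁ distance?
22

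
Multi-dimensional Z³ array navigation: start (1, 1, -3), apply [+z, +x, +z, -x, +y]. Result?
(1, 2, -1)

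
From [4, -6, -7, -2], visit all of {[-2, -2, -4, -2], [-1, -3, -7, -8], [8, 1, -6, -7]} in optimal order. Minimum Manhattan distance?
39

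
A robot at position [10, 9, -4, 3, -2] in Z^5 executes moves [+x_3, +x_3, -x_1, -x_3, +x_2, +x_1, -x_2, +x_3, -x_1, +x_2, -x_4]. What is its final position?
(9, 10, -2, 2, -2)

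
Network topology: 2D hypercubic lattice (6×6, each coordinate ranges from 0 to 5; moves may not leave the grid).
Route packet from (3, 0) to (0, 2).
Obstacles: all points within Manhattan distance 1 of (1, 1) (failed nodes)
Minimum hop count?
7
(one shortest path: (3, 0) → (3, 1) → (3, 2) → (2, 2) → (2, 3) → (1, 3) → (0, 3) → (0, 2))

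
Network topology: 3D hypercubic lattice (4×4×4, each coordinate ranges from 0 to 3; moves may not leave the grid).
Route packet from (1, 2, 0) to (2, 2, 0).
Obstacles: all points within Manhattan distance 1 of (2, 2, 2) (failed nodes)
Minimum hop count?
1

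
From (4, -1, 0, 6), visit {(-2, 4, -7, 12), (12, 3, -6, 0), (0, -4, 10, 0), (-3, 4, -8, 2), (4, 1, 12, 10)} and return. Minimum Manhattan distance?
130
(one optimal route: (4, -1, 0, 6) → (-2, 4, -7, 12) → (-3, 4, -8, 2) → (12, 3, -6, 0) → (0, -4, 10, 0) → (4, 1, 12, 10) → (4, -1, 0, 6))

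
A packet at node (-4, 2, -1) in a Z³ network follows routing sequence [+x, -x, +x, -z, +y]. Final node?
(-3, 3, -2)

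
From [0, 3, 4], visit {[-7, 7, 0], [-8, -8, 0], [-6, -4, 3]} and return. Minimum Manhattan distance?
54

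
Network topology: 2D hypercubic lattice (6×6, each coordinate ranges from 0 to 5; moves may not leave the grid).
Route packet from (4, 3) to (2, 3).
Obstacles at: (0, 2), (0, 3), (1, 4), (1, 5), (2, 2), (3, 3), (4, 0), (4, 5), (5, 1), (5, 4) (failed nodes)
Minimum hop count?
4
(one shortest path: (4, 3) → (4, 4) → (3, 4) → (2, 4) → (2, 3))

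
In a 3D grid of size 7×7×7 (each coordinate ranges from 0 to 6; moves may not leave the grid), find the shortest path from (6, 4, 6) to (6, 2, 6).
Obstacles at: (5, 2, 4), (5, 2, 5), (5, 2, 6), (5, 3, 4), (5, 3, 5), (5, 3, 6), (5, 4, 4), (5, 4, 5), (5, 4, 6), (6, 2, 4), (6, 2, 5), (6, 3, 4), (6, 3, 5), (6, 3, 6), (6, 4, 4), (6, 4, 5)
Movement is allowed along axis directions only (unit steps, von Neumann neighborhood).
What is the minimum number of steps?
10
(one shortest path: (6, 4, 6) → (6, 5, 6) → (5, 5, 6) → (4, 5, 6) → (4, 4, 6) → (4, 3, 6) → (4, 2, 6) → (4, 1, 6) → (5, 1, 6) → (6, 1, 6) → (6, 2, 6))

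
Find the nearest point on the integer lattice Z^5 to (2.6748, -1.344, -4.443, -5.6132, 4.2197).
(3, -1, -4, -6, 4)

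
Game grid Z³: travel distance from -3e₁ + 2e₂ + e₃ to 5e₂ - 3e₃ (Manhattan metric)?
10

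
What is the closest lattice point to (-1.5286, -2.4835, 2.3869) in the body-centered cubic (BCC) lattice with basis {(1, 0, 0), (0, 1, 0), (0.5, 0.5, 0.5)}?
(-1.5, -2.5, 2.5)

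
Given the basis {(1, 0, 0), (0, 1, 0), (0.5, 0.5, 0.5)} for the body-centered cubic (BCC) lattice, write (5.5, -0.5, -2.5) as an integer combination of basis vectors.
8b₁ + 2b₂ - 5b₃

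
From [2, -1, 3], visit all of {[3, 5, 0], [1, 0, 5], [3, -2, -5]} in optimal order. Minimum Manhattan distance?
28
(one optimal route: (2, -1, 3) → (1, 0, 5) → (3, 5, 0) → (3, -2, -5))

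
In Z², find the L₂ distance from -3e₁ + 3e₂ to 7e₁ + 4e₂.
10.0499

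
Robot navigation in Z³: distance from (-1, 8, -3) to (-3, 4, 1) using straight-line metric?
6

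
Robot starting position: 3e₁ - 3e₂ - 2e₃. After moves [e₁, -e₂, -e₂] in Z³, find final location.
(4, -5, -2)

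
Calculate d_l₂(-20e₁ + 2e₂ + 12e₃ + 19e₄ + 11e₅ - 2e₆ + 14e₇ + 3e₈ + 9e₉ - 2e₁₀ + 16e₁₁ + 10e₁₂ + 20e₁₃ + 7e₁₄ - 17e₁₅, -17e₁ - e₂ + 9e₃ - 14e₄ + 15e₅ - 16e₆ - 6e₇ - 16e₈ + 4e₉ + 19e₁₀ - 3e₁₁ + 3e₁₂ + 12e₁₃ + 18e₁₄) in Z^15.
58.643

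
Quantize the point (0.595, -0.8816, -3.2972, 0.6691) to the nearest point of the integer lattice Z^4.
(1, -1, -3, 1)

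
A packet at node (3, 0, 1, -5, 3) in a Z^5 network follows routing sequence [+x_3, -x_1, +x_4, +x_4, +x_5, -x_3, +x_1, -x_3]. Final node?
(3, 0, 0, -3, 4)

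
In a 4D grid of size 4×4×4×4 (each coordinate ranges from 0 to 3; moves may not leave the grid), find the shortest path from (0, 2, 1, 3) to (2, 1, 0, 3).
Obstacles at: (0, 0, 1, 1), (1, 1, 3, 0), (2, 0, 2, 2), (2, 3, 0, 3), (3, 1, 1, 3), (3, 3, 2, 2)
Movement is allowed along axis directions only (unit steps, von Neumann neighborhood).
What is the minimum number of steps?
4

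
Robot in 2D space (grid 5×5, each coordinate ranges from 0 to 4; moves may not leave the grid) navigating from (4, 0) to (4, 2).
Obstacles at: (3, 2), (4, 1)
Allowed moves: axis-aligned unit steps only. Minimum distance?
8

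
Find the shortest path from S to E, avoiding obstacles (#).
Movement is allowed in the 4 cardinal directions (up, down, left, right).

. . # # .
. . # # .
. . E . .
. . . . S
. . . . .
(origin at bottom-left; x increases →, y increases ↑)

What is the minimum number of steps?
3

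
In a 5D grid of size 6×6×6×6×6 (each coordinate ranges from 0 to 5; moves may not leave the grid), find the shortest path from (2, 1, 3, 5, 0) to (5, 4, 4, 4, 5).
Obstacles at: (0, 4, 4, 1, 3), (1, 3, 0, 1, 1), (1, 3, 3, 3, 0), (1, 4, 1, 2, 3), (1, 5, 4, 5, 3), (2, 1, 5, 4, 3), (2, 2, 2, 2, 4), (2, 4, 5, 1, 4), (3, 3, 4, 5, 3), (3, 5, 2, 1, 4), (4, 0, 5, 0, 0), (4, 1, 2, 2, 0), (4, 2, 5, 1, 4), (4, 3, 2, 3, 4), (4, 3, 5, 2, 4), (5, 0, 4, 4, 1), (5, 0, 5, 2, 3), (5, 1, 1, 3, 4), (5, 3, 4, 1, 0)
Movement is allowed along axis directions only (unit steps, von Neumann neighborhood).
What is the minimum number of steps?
13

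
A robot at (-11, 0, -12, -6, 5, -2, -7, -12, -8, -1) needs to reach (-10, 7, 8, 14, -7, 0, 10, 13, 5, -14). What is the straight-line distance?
47.4342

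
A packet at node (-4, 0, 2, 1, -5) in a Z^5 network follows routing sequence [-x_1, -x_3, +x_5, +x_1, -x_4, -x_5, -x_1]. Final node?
(-5, 0, 1, 0, -5)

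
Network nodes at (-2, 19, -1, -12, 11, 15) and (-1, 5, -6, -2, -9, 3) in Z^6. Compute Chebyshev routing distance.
20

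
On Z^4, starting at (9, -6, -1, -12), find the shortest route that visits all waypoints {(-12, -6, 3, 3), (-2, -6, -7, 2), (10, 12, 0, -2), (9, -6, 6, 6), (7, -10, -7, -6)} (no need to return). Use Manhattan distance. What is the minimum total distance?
120
(one optimal route: (9, -6, -1, -12) → (7, -10, -7, -6) → (-2, -6, -7, 2) → (-12, -6, 3, 3) → (9, -6, 6, 6) → (10, 12, 0, -2))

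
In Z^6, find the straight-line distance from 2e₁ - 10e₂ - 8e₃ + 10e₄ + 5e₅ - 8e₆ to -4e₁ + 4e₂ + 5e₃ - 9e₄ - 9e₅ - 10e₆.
31.0161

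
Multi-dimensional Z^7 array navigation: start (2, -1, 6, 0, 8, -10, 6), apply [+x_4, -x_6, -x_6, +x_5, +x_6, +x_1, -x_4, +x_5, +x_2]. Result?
(3, 0, 6, 0, 10, -11, 6)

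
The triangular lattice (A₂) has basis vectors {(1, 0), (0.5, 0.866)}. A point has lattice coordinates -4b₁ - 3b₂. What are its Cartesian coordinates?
(-5.5, -2.598)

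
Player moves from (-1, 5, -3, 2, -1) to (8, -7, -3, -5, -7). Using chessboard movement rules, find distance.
12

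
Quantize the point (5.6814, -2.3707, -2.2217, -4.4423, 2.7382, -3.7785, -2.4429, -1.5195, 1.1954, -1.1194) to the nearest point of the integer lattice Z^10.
(6, -2, -2, -4, 3, -4, -2, -2, 1, -1)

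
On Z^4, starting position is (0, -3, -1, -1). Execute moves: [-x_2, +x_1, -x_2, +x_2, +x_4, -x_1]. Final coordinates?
(0, -4, -1, 0)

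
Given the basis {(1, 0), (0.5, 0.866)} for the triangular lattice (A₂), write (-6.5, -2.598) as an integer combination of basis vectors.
-5b₁ - 3b₂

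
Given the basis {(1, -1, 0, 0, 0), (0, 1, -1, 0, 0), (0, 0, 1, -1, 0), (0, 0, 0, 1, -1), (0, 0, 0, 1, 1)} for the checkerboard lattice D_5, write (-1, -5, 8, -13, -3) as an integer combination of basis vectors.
-b₁ - 6b₂ + 2b₃ - 4b₄ - 7b₅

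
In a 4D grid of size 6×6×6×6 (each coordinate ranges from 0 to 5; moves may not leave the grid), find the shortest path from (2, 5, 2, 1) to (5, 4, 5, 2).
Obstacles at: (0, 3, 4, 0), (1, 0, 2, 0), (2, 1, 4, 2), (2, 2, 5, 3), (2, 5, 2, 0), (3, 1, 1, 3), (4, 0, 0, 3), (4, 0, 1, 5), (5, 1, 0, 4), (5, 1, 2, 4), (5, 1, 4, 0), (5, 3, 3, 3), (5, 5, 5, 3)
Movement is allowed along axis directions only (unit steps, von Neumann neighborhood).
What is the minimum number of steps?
8
(one shortest path: (2, 5, 2, 1) → (3, 5, 2, 1) → (4, 5, 2, 1) → (5, 5, 2, 1) → (5, 4, 2, 1) → (5, 4, 3, 1) → (5, 4, 4, 1) → (5, 4, 5, 1) → (5, 4, 5, 2))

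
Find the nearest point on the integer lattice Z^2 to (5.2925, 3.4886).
(5, 3)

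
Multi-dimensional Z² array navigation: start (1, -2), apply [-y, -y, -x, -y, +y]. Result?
(0, -4)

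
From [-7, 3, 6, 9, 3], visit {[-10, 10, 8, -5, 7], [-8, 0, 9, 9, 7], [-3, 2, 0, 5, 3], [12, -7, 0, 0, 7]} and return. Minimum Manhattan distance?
138
(one optimal route: (-7, 3, 6, 9, 3) → (-8, 0, 9, 9, 7) → (-10, 10, 8, -5, 7) → (12, -7, 0, 0, 7) → (-3, 2, 0, 5, 3) → (-7, 3, 6, 9, 3))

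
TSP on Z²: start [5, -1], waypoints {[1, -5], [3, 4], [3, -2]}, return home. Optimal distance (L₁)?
26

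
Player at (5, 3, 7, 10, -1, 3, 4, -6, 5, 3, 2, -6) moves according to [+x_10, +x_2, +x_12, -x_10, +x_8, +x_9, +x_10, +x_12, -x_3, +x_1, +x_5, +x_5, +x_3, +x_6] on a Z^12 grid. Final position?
(6, 4, 7, 10, 1, 4, 4, -5, 6, 4, 2, -4)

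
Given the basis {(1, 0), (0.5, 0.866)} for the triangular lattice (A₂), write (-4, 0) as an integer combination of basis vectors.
-4b₁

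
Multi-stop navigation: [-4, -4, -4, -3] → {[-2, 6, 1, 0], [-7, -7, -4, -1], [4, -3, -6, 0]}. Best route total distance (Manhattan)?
48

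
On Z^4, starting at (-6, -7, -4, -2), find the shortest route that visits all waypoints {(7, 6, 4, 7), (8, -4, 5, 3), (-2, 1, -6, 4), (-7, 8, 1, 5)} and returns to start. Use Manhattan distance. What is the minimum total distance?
108
(one optimal route: (-6, -7, -4, -2) → (8, -4, 5, 3) → (7, 6, 4, 7) → (-7, 8, 1, 5) → (-2, 1, -6, 4) → (-6, -7, -4, -2))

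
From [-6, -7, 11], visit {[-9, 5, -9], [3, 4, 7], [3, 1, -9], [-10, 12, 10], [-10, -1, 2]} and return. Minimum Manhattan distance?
120
(one optimal route: (-6, -7, 11) → (-10, 12, 10) → (3, 4, 7) → (3, 1, -9) → (-9, 5, -9) → (-10, -1, 2) → (-6, -7, 11))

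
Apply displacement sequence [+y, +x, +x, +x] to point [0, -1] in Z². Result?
(3, 0)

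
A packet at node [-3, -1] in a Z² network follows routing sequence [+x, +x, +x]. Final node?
(0, -1)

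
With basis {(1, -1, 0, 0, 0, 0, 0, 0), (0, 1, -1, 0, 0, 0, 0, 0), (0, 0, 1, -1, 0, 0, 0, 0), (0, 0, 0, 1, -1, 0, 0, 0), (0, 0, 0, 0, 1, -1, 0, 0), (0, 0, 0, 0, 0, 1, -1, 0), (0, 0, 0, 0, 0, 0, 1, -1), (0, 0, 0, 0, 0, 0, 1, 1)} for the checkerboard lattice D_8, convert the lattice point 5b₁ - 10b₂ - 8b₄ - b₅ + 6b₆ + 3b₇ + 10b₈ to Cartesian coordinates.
(5, -15, 10, -8, 7, 7, 7, 7)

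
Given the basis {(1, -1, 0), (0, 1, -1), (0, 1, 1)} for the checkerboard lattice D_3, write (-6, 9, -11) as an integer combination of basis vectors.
-6b₁ + 7b₂ - 4b₃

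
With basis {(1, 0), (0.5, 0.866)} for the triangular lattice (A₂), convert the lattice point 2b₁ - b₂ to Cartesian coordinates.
(1.5, -0.866)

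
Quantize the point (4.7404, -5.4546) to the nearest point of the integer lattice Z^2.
(5, -5)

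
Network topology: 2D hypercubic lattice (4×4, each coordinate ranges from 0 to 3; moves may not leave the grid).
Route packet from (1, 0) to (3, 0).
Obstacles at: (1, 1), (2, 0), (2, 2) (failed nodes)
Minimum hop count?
10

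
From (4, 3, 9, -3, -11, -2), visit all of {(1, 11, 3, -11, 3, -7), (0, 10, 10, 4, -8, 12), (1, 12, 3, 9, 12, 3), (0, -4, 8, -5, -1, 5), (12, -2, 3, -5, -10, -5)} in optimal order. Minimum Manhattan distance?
186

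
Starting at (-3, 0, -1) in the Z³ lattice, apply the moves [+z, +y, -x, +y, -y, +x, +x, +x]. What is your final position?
(-1, 1, 0)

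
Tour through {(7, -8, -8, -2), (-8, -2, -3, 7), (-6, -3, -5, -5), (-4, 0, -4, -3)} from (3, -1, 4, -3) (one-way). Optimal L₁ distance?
73
(one optimal route: (3, -1, 4, -3) → (7, -8, -8, -2) → (-6, -3, -5, -5) → (-4, 0, -4, -3) → (-8, -2, -3, 7))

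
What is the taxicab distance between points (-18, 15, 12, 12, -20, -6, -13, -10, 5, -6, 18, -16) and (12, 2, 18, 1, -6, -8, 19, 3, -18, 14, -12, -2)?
208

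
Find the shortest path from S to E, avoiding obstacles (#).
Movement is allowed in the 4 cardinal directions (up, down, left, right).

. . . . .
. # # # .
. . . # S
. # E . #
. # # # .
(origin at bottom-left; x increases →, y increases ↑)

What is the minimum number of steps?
11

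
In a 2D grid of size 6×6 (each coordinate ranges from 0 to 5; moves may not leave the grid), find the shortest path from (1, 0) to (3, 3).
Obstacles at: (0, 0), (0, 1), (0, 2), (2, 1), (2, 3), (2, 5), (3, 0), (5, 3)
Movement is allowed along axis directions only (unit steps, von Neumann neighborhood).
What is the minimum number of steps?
5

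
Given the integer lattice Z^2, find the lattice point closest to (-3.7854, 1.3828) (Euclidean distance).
(-4, 1)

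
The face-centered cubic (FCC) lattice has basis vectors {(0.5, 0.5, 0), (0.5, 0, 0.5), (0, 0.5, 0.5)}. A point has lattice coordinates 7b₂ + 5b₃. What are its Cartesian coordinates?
(3.5, 2.5, 6)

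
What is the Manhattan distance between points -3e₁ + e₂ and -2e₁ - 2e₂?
4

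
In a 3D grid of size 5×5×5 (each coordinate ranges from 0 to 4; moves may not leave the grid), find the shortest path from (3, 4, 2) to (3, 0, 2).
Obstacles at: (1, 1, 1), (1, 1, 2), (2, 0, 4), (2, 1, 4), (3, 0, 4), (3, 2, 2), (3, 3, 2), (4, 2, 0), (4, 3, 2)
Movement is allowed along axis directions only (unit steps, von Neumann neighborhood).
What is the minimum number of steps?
6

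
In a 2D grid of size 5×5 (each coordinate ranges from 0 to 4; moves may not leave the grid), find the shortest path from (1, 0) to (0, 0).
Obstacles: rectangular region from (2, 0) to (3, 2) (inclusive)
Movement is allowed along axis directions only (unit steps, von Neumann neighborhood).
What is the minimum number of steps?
1
(one shortest path: (1, 0) → (0, 0))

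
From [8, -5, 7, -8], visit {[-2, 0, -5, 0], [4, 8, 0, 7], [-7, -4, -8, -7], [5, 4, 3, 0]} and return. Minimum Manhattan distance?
116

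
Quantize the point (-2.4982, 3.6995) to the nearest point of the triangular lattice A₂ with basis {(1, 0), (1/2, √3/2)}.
(-2, 3.464)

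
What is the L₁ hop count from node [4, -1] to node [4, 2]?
3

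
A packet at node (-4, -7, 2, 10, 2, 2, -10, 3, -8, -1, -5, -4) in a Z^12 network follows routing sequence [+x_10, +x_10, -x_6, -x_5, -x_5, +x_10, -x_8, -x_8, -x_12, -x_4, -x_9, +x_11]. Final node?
(-4, -7, 2, 9, 0, 1, -10, 1, -9, 2, -4, -5)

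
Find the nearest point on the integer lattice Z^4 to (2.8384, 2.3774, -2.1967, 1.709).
(3, 2, -2, 2)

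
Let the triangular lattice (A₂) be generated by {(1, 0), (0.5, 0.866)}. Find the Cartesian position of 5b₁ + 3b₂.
(6.5, 2.598)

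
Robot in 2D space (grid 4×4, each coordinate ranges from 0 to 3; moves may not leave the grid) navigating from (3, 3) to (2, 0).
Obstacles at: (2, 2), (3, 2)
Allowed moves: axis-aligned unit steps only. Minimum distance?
6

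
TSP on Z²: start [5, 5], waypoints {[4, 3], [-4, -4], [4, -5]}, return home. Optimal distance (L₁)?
38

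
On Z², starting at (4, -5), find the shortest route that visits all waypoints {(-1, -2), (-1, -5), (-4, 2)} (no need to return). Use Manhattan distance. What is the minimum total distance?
15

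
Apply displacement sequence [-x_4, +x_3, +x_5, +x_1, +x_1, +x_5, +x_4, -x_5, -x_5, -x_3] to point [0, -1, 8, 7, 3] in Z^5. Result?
(2, -1, 8, 7, 3)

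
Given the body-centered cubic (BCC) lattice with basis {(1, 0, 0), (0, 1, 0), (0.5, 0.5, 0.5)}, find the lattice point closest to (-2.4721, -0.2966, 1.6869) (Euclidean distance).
(-2.5, -0.5, 1.5)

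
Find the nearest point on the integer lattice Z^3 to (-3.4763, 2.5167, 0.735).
(-3, 3, 1)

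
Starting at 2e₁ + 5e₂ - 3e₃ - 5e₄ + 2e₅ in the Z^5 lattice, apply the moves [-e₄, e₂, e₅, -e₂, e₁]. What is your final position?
(3, 5, -3, -6, 3)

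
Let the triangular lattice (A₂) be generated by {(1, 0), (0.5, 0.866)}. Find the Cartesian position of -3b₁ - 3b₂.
(-4.5, -2.598)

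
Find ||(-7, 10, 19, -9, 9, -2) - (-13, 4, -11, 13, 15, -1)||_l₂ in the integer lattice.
38.6394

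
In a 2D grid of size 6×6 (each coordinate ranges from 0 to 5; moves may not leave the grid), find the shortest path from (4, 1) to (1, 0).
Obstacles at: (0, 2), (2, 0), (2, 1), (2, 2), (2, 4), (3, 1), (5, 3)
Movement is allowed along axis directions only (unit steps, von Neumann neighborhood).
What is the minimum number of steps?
8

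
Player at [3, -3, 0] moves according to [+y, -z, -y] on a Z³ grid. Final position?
(3, -3, -1)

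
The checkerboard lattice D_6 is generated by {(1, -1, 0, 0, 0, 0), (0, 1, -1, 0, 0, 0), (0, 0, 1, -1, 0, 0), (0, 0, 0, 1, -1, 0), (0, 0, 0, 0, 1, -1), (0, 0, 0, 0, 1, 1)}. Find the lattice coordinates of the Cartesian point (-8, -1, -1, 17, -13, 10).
-8b₁ - 9b₂ - 10b₃ + 7b₄ - 8b₅ + 2b₆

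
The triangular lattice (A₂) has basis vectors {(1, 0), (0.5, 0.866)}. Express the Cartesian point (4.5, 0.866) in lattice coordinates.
4b₁ + b₂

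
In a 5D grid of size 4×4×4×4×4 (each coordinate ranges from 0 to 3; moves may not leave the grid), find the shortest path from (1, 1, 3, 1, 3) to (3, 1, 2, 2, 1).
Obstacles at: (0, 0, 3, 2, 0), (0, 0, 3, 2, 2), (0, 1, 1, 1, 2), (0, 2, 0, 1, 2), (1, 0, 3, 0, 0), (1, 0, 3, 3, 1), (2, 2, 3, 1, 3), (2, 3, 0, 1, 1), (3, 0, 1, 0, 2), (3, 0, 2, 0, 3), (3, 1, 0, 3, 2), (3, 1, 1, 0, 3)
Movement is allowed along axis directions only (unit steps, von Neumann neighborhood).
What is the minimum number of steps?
6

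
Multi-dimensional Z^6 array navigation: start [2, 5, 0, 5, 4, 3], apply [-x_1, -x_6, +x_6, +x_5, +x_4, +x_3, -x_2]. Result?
(1, 4, 1, 6, 5, 3)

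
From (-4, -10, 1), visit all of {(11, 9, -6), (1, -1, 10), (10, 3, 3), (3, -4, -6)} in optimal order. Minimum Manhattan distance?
77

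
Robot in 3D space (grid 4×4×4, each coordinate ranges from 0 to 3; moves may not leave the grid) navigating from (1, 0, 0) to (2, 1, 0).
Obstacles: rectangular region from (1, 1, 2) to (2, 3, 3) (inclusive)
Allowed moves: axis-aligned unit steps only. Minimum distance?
2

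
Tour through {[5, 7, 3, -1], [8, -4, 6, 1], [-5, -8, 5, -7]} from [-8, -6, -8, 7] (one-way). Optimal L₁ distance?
77
(one optimal route: (-8, -6, -8, 7) → (-5, -8, 5, -7) → (8, -4, 6, 1) → (5, 7, 3, -1))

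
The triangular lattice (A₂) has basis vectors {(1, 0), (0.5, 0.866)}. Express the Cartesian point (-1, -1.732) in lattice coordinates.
-2b₂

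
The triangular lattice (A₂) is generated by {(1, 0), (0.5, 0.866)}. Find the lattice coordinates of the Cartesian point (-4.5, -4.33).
-2b₁ - 5b₂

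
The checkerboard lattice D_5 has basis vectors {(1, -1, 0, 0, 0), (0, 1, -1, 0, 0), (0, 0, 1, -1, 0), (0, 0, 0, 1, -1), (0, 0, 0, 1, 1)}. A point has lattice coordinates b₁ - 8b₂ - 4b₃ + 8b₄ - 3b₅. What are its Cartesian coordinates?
(1, -9, 4, 9, -11)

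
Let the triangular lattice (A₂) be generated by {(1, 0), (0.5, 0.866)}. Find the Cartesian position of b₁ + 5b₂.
(3.5, 4.33)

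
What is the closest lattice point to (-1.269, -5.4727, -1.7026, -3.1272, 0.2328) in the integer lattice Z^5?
(-1, -5, -2, -3, 0)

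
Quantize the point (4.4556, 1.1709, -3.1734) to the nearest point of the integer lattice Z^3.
(4, 1, -3)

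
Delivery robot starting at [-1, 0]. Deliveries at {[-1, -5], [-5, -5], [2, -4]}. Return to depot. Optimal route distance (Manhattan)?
24
(one optimal route: (-1, 0) → (-1, -5) → (-5, -5) → (2, -4) → (-1, 0))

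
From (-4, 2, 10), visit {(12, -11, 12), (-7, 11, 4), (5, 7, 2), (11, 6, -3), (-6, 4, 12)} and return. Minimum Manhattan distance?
116
(one optimal route: (-4, 2, 10) → (12, -11, 12) → (11, 6, -3) → (5, 7, 2) → (-7, 11, 4) → (-6, 4, 12) → (-4, 2, 10))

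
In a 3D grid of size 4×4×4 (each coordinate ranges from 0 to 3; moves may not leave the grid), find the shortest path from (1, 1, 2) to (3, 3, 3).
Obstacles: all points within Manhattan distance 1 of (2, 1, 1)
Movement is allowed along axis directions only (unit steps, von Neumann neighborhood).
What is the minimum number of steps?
5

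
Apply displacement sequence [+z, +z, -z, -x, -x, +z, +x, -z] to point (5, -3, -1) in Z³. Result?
(4, -3, 0)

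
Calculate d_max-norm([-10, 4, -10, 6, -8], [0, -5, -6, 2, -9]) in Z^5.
10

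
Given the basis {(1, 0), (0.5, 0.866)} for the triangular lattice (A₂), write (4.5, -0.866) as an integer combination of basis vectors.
5b₁ - b₂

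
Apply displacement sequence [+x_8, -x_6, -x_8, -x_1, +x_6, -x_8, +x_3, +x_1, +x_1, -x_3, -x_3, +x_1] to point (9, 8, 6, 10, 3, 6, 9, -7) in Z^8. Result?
(11, 8, 5, 10, 3, 6, 9, -8)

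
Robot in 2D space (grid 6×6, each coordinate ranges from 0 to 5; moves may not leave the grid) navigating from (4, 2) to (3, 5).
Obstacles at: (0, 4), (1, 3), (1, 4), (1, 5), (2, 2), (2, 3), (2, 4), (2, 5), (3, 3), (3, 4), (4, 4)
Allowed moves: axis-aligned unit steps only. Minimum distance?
6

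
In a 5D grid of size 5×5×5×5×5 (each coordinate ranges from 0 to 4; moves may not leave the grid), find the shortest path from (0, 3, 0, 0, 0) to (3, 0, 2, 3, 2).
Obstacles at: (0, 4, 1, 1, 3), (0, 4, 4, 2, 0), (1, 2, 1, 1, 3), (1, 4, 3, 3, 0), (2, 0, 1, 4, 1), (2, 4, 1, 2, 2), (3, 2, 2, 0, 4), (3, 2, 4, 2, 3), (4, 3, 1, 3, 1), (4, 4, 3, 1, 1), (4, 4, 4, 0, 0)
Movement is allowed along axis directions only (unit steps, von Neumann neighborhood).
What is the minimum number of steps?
13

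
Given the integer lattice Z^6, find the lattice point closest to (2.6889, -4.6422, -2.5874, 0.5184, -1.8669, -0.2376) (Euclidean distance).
(3, -5, -3, 1, -2, 0)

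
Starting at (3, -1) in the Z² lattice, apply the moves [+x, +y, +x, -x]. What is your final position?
(4, 0)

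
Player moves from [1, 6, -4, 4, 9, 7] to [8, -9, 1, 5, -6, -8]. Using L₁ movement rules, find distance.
58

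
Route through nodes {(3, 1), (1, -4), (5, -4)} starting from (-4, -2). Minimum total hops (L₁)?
18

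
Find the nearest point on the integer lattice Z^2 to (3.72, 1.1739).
(4, 1)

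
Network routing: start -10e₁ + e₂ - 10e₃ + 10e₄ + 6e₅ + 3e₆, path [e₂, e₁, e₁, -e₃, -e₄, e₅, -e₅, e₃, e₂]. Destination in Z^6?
(-8, 3, -10, 9, 6, 3)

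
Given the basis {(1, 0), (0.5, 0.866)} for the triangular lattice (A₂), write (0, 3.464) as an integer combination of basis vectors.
-2b₁ + 4b₂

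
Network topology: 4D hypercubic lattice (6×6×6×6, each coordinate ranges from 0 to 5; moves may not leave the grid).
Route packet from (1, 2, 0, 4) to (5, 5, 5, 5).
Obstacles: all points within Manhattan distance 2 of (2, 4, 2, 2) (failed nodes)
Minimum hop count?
13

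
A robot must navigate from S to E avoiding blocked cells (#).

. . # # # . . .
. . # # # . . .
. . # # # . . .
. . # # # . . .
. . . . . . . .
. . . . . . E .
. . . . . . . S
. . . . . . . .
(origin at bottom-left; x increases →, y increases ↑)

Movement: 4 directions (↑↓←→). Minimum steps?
2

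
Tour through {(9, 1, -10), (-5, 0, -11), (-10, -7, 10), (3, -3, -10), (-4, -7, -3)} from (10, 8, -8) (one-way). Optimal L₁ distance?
67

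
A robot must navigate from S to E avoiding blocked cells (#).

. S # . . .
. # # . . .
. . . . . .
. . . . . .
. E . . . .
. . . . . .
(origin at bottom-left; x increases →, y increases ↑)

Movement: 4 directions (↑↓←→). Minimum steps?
6
(one shortest path: (1, 5) → (0, 5) → (0, 4) → (0, 3) → (1, 3) → (1, 2) → (1, 1))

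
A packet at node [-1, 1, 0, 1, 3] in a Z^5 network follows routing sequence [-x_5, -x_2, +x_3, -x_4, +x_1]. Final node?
(0, 0, 1, 0, 2)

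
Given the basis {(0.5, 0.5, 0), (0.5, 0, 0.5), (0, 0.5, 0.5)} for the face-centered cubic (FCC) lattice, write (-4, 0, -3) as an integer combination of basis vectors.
-b₁ - 7b₂ + b₃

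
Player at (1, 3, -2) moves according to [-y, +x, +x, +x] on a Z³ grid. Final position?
(4, 2, -2)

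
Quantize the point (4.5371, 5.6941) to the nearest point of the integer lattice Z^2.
(5, 6)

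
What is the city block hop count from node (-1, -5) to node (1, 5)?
12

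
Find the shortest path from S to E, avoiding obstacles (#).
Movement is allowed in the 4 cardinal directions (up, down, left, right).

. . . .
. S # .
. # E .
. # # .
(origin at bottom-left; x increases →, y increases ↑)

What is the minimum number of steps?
6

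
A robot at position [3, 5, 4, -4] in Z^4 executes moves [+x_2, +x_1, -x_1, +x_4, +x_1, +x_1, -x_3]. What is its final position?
(5, 6, 3, -3)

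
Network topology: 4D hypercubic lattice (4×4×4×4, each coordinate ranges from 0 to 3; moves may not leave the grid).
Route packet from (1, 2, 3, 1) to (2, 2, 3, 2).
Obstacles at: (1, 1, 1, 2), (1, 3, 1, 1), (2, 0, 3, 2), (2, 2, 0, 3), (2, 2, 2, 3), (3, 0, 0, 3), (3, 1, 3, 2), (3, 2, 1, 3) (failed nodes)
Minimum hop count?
2
(one shortest path: (1, 2, 3, 1) → (2, 2, 3, 1) → (2, 2, 3, 2))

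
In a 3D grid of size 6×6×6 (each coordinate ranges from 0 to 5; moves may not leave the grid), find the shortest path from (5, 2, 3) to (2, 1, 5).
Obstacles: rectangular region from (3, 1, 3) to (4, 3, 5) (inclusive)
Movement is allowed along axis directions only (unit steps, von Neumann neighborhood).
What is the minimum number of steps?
8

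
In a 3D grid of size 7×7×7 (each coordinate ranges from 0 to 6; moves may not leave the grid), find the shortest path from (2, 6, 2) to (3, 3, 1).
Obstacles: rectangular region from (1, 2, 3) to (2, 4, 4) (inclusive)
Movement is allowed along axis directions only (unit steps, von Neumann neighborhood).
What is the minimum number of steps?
5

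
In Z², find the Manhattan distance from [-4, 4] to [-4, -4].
8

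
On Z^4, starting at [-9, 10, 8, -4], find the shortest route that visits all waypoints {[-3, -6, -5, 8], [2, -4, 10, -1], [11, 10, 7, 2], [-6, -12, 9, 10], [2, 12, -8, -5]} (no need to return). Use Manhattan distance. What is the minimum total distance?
145
(one optimal route: (-9, 10, 8, -4) → (2, 12, -8, -5) → (11, 10, 7, 2) → (2, -4, 10, -1) → (-6, -12, 9, 10) → (-3, -6, -5, 8))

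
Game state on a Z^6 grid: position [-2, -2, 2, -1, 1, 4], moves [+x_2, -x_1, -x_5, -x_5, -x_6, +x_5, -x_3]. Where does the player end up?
(-3, -1, 1, -1, 0, 3)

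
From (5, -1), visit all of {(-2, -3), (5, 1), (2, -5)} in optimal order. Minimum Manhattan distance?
17
(one optimal route: (5, -1) → (5, 1) → (2, -5) → (-2, -3))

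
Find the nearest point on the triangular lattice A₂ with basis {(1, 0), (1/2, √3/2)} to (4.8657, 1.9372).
(5, 1.732)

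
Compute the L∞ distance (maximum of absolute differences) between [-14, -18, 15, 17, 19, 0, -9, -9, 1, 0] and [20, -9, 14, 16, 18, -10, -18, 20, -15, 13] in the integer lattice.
34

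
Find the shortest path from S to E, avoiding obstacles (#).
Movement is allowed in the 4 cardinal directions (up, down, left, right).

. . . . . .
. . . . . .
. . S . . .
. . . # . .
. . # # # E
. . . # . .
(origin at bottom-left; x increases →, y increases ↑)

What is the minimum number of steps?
5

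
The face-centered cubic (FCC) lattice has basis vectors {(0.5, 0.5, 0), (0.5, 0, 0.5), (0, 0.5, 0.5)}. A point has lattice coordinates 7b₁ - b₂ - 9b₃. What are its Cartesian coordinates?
(3, -1, -5)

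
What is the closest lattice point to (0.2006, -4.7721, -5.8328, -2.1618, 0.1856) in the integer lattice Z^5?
(0, -5, -6, -2, 0)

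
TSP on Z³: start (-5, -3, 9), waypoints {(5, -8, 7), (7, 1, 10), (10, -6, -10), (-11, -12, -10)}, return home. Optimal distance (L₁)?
116
(one optimal route: (-5, -3, 9) → (7, 1, 10) → (5, -8, 7) → (10, -6, -10) → (-11, -12, -10) → (-5, -3, 9))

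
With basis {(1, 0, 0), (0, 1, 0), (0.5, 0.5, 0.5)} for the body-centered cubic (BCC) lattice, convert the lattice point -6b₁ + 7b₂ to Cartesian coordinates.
(-6, 7, 0)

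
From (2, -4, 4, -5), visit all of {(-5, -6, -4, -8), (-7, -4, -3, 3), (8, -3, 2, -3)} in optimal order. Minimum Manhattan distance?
54
(one optimal route: (2, -4, 4, -5) → (8, -3, 2, -3) → (-5, -6, -4, -8) → (-7, -4, -3, 3))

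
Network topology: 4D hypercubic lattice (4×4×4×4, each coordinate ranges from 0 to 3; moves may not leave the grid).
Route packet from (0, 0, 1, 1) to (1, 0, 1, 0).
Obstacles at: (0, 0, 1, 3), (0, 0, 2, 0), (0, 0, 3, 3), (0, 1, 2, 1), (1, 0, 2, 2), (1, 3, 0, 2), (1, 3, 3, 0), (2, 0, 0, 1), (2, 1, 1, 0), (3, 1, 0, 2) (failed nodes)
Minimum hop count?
2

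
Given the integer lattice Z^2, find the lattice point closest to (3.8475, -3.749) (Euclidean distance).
(4, -4)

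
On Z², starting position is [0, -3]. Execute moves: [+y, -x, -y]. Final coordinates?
(-1, -3)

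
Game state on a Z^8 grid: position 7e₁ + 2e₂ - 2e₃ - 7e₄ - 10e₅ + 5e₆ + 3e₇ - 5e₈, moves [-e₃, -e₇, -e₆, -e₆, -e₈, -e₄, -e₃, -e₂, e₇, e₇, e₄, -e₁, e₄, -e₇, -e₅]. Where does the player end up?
(6, 1, -4, -6, -11, 3, 3, -6)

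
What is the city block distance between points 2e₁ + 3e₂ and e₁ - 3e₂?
7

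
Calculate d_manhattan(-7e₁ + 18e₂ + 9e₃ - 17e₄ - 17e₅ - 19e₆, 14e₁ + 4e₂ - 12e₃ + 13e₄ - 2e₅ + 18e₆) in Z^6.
138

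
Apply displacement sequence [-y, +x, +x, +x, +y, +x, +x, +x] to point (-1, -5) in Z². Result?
(5, -5)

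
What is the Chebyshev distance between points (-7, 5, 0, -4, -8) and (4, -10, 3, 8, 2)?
15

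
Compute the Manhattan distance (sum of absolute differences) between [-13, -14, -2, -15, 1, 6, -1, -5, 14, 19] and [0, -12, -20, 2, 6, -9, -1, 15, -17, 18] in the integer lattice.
122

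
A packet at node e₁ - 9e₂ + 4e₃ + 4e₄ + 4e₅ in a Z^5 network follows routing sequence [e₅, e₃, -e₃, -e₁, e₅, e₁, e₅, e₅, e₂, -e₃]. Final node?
(1, -8, 3, 4, 8)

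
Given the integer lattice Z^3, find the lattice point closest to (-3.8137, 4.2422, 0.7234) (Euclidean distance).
(-4, 4, 1)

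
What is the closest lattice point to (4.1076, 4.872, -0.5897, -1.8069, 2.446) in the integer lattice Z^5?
(4, 5, -1, -2, 2)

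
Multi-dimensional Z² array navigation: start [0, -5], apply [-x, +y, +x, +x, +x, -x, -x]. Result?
(0, -4)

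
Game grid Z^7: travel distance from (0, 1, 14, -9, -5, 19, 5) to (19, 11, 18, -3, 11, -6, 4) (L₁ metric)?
81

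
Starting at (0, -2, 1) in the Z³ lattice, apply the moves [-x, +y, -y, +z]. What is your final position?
(-1, -2, 2)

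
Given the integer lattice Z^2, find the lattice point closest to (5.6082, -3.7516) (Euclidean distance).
(6, -4)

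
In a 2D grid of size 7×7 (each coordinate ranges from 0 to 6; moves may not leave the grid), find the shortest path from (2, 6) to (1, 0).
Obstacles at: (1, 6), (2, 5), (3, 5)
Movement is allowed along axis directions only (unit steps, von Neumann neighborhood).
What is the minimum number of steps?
11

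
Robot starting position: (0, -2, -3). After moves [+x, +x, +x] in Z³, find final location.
(3, -2, -3)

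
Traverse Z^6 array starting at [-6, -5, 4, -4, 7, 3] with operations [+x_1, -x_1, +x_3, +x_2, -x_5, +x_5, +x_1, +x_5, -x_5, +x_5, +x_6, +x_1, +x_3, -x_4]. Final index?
(-4, -4, 6, -5, 8, 4)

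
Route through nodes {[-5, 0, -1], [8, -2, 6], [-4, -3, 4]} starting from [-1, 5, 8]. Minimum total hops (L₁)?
42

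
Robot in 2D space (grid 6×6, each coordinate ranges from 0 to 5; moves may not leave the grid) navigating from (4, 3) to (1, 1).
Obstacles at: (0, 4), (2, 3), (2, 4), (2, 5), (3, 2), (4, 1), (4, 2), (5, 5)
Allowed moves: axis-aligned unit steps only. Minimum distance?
9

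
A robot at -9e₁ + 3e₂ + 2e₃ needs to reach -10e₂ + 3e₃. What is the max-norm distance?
13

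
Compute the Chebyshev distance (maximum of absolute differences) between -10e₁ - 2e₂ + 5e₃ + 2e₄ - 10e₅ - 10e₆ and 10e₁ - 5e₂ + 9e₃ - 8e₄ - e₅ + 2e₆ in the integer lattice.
20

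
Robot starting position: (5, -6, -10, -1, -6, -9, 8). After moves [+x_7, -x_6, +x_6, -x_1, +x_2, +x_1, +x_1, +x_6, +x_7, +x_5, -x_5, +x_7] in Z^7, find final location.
(6, -5, -10, -1, -6, -8, 11)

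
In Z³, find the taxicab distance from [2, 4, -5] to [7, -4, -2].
16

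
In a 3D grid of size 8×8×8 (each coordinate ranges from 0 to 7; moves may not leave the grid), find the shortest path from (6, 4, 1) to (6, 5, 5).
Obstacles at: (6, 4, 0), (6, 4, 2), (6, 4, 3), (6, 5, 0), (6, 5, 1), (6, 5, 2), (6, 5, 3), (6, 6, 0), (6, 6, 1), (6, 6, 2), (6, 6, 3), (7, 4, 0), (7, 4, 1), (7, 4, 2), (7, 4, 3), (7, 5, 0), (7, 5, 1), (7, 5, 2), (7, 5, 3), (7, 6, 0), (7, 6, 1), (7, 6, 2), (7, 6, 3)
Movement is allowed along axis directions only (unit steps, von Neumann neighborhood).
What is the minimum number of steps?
7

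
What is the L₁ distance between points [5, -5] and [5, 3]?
8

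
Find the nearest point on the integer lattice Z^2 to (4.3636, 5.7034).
(4, 6)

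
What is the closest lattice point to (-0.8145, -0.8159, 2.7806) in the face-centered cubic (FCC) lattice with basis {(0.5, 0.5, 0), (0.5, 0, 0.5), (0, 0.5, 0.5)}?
(-1, -1, 3)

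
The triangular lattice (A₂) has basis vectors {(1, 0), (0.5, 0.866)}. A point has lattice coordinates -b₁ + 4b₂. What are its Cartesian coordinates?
(1, 3.464)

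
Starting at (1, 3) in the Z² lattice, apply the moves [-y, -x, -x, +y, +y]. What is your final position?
(-1, 4)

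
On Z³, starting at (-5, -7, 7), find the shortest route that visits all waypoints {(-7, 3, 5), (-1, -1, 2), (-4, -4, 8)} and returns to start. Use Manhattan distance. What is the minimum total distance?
44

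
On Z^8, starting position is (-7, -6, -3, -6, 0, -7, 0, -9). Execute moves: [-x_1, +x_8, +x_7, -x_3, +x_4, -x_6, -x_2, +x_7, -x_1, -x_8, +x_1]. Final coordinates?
(-8, -7, -4, -5, 0, -8, 2, -9)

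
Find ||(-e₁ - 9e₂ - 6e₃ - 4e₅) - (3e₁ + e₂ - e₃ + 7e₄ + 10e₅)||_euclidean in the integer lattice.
19.6469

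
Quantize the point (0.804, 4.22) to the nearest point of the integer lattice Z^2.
(1, 4)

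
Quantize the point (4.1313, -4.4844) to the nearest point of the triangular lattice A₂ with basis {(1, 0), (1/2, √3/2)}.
(4.5, -4.33)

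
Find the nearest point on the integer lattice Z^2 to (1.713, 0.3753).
(2, 0)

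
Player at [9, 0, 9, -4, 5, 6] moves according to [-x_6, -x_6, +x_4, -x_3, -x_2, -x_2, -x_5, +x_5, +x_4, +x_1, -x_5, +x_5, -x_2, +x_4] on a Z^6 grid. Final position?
(10, -3, 8, -1, 5, 4)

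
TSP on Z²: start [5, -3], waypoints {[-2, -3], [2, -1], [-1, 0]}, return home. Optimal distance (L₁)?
20
(one optimal route: (5, -3) → (-2, -3) → (-1, 0) → (2, -1) → (5, -3))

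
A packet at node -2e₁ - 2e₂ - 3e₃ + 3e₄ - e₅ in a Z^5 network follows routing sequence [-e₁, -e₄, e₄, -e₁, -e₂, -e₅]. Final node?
(-4, -3, -3, 3, -2)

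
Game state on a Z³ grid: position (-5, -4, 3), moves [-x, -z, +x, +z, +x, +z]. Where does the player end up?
(-4, -4, 4)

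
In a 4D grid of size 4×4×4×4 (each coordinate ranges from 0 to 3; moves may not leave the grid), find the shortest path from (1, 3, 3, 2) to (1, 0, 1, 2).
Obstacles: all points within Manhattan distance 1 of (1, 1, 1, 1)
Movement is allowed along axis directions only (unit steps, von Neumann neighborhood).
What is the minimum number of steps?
5
(one shortest path: (1, 3, 3, 2) → (1, 2, 3, 2) → (1, 1, 3, 2) → (1, 0, 3, 2) → (1, 0, 2, 2) → (1, 0, 1, 2))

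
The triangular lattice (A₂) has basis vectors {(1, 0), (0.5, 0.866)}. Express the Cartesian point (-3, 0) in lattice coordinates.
-3b₁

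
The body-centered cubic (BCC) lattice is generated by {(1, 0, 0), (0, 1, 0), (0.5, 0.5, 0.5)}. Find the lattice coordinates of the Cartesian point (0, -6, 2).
-2b₁ - 8b₂ + 4b₃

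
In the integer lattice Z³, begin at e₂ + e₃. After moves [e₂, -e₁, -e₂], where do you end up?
(-1, 1, 1)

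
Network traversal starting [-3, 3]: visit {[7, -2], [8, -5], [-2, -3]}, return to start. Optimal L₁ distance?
38
(one optimal route: (-3, 3) → (7, -2) → (8, -5) → (-2, -3) → (-3, 3))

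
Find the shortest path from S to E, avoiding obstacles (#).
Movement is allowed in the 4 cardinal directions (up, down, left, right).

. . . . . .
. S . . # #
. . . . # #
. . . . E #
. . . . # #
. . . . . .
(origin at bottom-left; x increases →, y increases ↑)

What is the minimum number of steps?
5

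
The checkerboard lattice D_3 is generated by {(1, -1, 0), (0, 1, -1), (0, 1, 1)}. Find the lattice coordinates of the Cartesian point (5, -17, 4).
5b₁ - 8b₂ - 4b₃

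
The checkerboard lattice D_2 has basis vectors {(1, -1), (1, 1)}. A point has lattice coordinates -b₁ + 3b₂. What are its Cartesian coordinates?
(2, 4)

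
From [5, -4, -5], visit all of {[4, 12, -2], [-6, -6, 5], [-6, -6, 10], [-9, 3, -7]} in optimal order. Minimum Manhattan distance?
76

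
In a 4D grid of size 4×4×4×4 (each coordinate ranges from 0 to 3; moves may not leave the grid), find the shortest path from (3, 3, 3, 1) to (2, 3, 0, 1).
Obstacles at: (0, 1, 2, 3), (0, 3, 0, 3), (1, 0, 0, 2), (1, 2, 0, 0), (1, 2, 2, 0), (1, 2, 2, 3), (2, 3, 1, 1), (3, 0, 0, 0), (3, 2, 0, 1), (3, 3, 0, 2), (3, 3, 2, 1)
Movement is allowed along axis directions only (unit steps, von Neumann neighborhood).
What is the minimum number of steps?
6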